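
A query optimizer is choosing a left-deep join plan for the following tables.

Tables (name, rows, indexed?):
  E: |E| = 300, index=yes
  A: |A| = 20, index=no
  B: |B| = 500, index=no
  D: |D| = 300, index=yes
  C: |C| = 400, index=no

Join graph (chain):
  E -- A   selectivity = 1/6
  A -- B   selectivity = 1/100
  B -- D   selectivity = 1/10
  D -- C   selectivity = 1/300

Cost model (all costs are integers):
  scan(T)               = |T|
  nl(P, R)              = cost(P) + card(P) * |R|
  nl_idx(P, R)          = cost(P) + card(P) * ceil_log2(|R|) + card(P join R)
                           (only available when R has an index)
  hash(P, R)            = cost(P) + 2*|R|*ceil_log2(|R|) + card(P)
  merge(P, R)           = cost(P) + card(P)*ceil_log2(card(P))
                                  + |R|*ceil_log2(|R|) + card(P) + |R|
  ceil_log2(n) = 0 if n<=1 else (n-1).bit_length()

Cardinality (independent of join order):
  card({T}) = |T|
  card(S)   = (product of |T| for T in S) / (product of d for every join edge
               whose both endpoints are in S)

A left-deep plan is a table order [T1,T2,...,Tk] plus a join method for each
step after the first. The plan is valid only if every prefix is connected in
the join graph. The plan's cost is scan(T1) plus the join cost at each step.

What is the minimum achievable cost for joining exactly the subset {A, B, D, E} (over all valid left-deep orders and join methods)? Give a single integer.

Selinger DP over subsets of {A,B,D,E}:
  {E}: scan cost=300, card=300
  {A}: scan cost=20, card=20
  {B}: scan cost=500, card=500
  {D}: scan cost=300, card=300
  {AE}: card=1000; try (A,hash)→800, (E,nl_idx)→1200, (E,merge)→3140, (A,merge)→3420, (E,hash)→5440, (E,nl)→6020 …(+1); best=800 via (A,hash)
  {AB}: card=100; try (A,hash)→1200, (B,merge)→5140, (A,merge)→5620, (B,hash)→9040, (B,nl)→10020, (A,nl)→10500; best=1200 via (A,hash)
  {BD}: card=15000; try (D,hash)→6400, (B,merge)→8300, (D,merge)→8500, (B,hash)→9600, (D,nl_idx)→20000, (B,nl)→150300 …(+1); best=6400 via (D,hash)
  {ABE}: card=5000; try (E,merge)→5000, (E,hash)→6700, (E,nl_idx)→7100, (B,hash)→10800, (B,merge)→16800, (E,nl)→31200 …(+1); best=5000 via (E,merge)
  {ABD}: card=3000; try (D,merge)→5000, (D,nl_idx)→5100, (D,hash)→6700, (A,hash)→21600, (D,nl)→31200, (A,merge)→231520 …(+1); best=5000 via (D,merge)
  {ABDE}: card=150000; try (E,hash)→13400, (D,hash)→15400, (E,merge)→47000, (D,merge)→78000, (E,nl_idx)→182000, (D,nl_idx)→200000 …(+2); best=13400 via (E,hash)

13400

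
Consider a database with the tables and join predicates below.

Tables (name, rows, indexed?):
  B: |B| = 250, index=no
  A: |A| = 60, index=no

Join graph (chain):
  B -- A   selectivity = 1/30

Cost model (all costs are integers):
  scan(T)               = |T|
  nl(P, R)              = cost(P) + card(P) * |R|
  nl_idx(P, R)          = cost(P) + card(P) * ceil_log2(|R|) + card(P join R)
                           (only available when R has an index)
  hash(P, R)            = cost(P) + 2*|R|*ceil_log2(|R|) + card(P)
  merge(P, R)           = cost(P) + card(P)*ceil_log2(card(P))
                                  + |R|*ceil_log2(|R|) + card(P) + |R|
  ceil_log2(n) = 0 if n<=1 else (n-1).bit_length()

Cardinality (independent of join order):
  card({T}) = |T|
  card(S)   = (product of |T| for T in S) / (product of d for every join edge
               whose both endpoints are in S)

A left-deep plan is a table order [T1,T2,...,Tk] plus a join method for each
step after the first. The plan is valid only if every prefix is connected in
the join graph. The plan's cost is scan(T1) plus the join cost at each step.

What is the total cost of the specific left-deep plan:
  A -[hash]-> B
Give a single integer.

4120

step 1: scan A: cost=60, card=60
step 2: join B via hash
    card(P join B) = 60*250/(30) = 500
    cost = 60 + 2*250*8 + 60 = 4120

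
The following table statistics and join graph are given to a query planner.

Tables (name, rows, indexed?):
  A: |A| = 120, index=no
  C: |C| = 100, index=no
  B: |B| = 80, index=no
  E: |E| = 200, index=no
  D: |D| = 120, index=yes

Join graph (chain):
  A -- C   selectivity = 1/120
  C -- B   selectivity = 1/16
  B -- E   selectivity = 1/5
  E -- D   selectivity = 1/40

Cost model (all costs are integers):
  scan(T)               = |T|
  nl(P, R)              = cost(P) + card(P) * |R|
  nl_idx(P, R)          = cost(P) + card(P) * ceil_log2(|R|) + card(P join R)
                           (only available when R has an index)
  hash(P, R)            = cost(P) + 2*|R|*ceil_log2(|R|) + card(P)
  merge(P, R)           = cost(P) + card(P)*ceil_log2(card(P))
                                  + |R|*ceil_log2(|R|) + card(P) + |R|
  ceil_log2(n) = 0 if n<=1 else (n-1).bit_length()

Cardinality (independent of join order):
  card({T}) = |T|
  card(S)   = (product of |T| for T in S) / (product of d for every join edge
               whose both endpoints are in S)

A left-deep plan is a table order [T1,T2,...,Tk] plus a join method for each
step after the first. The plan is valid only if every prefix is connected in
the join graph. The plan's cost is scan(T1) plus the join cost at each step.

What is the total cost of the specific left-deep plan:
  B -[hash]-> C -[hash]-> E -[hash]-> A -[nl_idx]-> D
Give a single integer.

step 1: scan B: cost=80, card=80
step 2: join C via hash
    card(P join C) = 80*100/(16) = 500
    cost = 80 + 2*100*7 + 80 = 1560
step 3: join E via hash
    card(P join E) = 500*200/(5) = 20000
    cost = 1560 + 2*200*8 + 500 = 5260
step 4: join A via hash
    card(P join A) = 20000*120/(120) = 20000
    cost = 5260 + 2*120*7 + 20000 = 26940
step 5: join D via nl_idx
    card(P join D) = 20000*120/(40) = 60000
    cost = 26940 + 20000*7 + 60000 = 226940

226940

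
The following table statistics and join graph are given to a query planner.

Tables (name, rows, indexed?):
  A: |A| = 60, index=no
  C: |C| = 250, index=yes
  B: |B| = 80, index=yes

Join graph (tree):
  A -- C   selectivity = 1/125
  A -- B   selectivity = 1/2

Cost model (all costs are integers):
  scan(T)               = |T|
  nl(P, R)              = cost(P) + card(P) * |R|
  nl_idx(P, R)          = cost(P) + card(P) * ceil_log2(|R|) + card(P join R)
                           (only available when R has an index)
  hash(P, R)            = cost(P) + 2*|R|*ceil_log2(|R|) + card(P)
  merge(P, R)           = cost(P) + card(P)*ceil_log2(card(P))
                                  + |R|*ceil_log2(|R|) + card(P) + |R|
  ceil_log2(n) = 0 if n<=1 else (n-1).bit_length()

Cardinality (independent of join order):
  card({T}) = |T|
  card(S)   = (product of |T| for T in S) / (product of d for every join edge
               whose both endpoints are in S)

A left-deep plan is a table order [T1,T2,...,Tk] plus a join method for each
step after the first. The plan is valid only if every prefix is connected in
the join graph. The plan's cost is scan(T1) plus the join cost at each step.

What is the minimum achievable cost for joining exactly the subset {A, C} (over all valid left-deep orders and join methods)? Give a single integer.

Selinger DP over subsets of {A,C}:
  {A}: scan cost=60, card=60
  {C}: scan cost=250, card=250
  {AC}: card=120; try (C,nl_idx)→660, (A,hash)→1220, (C,merge)→2730, (A,merge)→2920, (C,hash)→4120, (C,nl)→15060 …(+1); best=660 via (C,nl_idx)

660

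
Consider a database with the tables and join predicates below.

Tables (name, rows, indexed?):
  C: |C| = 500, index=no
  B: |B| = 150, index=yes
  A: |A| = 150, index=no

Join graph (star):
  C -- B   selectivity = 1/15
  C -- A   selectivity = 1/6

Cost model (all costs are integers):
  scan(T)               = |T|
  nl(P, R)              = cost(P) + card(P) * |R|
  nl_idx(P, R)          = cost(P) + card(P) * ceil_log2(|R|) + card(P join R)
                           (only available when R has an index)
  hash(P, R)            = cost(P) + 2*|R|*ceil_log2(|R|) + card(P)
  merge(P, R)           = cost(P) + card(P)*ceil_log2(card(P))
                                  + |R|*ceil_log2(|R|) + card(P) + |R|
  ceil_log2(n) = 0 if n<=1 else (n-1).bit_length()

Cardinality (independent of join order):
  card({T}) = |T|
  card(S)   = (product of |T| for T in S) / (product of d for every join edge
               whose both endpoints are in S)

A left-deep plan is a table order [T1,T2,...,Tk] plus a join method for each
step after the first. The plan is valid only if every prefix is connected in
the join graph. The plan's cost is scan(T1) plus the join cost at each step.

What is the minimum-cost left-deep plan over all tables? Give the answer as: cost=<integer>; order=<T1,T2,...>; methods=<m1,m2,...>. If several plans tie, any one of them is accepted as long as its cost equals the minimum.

cost=10800; order=C,B,A; methods=hash,hash

Selinger DP (subsets sized 1..n):
  {C}: scan cost=500, card=500
  {B}: scan cost=150, card=150
  {A}: scan cost=150, card=150
  {BC}: card=5000; try (B,hash)→3400, (C,merge)→6500, (B,merge)→6850, (C,hash)→9300, (B,nl_idx)→9500, (C,nl)→75150 …(+1); best=3400 via (B,hash)
  {AC}: card=12500; try (A,hash)→3400, (C,merge)→6500, (A,merge)→6850, (C,hash)→9300, (C,nl)→75150, (A,nl)→75500; best=3400 via (A,hash)
  {ABC}: card=125000; try (A,hash)→10800, (B,hash)→18300, (A,merge)→74750, (B,merge)→192250, (B,nl_idx)→228400, (A,nl)→753400 …(+1); best=10800 via (A,hash)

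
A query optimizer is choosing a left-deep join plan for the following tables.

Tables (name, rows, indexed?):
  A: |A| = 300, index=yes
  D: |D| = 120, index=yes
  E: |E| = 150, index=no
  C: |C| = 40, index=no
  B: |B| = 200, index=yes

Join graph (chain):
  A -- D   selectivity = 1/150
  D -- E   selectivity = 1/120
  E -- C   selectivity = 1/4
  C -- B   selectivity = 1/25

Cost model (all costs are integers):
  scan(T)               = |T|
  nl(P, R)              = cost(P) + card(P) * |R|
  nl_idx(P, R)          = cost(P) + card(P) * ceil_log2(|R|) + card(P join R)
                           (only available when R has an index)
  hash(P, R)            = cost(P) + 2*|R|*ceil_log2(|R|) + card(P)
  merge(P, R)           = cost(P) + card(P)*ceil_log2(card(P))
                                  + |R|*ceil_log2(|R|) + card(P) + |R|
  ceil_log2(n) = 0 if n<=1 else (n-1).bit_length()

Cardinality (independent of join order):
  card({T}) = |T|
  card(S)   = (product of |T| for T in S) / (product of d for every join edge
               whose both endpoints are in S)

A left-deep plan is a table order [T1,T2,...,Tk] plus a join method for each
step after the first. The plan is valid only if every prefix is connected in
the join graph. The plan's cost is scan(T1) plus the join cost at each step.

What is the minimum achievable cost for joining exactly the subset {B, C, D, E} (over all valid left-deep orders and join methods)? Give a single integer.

6680

Selinger DP over subsets of {B,C,D,E}:
  {D}: scan cost=120, card=120
  {E}: scan cost=150, card=150
  {C}: scan cost=40, card=40
  {B}: scan cost=200, card=200
  {DE}: card=150; try (D,nl_idx)→1350, (D,hash)→1980, (E,merge)→2430, (D,merge)→2460, (E,hash)→2640, (E,nl)→18120 …(+1); best=1350 via (D,nl_idx)
  {CE}: card=1500; try (C,hash)→780, (E,merge)→1670, (C,merge)→1780, (E,hash)→2480, (E,nl)→6040, (C,nl)→6150; best=780 via (C,hash)
  {BC}: card=320; try (B,nl_idx)→680, (C,hash)→880, (B,merge)→2120, (C,merge)→2280, (B,hash)→3280, (B,nl)→8040 …(+1); best=680 via (B,nl_idx)
  {CDE}: card=1500; try (C,hash)→1980, (C,merge)→2980, (D,hash)→3960, (C,nl)→7350, (D,nl_idx)→12780, (D,merge)→19740 …(+1); best=1980 via (C,hash)
  {BCE}: card=12000; try (E,hash)→3400, (E,merge)→5230, (B,hash)→5480, (B,merge)→20580, (B,nl_idx)→24780, (E,nl)→48680 …(+1); best=3400 via (E,hash)
  {BCDE}: card=12000; try (B,hash)→6680, (D,hash)→17080, (B,merge)→21780, (B,nl_idx)→25980, (D,nl_idx)→99400, (D,merge)→184360 …(+2); best=6680 via (B,hash)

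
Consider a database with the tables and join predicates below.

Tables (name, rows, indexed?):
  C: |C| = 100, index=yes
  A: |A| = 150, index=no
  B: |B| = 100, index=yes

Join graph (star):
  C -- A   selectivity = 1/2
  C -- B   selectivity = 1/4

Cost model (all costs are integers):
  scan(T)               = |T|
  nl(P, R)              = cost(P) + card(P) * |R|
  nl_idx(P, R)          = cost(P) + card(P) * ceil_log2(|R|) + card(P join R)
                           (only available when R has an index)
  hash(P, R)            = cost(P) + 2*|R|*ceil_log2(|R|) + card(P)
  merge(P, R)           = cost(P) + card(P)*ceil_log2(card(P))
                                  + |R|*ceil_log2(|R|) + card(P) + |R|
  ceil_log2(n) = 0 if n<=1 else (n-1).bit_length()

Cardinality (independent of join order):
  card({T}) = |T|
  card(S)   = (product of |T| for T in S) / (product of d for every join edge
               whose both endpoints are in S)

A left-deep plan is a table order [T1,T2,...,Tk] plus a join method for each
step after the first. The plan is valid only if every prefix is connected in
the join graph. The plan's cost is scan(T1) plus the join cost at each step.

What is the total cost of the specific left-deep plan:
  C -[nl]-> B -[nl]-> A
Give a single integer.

step 1: scan C: cost=100, card=100
step 2: join B via nl
    card(P join B) = 100*100/(4) = 2500
    cost = 100 + 100*100 = 10100
step 3: join A via nl
    card(P join A) = 2500*150/(2) = 187500
    cost = 10100 + 2500*150 = 385100

385100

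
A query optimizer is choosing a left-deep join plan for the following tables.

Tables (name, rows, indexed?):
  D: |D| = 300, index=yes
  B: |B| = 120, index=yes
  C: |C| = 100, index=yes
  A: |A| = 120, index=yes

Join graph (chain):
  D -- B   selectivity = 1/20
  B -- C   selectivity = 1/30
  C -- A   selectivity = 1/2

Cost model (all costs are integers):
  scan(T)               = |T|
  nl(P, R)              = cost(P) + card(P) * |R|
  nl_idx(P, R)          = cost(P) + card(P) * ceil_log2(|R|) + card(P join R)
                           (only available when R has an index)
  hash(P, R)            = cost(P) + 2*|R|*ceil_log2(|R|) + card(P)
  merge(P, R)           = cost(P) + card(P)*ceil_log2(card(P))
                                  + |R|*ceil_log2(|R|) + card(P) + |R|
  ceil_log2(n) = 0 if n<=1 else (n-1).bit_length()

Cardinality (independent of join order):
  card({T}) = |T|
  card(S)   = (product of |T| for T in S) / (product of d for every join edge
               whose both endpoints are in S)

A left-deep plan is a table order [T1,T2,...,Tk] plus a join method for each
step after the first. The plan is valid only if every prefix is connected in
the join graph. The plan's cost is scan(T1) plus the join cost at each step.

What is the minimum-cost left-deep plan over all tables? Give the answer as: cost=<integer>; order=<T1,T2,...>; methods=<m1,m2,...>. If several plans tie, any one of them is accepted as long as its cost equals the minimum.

Selinger DP (subsets sized 1..n):
  {D}: scan cost=300, card=300
  {B}: scan cost=120, card=120
  {C}: scan cost=100, card=100
  {A}: scan cost=120, card=120
  {BD}: card=1800; try (B,hash)→2280, (D,nl_idx)→3000, (D,merge)→4080, (B,nl_idx)→4200, (B,merge)→4260, (D,hash)→5640 …(+2); best=2280 via (B,hash)
  {BC}: card=400; try (B,nl_idx)→1200, (C,nl_idx)→1360, (C,hash)→1640, (B,merge)→1860, (C,merge)→1880, (B,hash)→1880 …(+2); best=1200 via (B,nl_idx)
  {AC}: card=6000; try (C,hash)→1640, (A,merge)→1860, (C,merge)→1880, (A,hash)→1880, (A,nl_idx)→6800, (C,nl_idx)→6960 …(+2); best=1640 via (C,hash)
  {BCD}: card=6000; try (C,hash)→5480, (D,hash)→7000, (D,merge)→8200, (D,nl_idx)→10800, (C,nl_idx)→20880, (C,merge)→24680 …(+2); best=5480 via (C,hash)
  {ABC}: card=24000; try (A,hash)→3280, (A,merge)→6160, (B,hash)→9320, (A,nl_idx)→28000, (A,nl)→49200, (B,nl_idx)→67640 …(+2); best=3280 via (A,hash)
  {ABCD}: card=360000; try (A,hash)→13160, (D,hash)→32680, (A,merge)→90440, (D,merge)→390280, (A,nl_idx)→407480, (D,nl_idx)→579280 …(+2); best=13160 via (A,hash)

cost=13160; order=D,B,C,A; methods=hash,hash,hash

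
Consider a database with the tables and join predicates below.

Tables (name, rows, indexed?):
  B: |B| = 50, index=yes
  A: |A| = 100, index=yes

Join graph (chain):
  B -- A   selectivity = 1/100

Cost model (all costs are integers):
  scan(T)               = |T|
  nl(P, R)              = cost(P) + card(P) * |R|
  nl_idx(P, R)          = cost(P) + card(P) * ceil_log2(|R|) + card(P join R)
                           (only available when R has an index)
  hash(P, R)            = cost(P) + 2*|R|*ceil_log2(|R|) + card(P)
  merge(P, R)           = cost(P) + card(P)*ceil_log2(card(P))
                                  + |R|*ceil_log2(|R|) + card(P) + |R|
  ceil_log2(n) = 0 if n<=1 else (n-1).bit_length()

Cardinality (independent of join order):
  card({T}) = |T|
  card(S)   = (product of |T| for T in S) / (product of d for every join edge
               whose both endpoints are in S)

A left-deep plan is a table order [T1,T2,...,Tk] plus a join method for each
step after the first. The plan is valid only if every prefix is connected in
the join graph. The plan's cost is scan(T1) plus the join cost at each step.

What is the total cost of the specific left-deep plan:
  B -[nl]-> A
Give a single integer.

step 1: scan B: cost=50, card=50
step 2: join A via nl
    card(P join A) = 50*100/(100) = 50
    cost = 50 + 50*100 = 5050

5050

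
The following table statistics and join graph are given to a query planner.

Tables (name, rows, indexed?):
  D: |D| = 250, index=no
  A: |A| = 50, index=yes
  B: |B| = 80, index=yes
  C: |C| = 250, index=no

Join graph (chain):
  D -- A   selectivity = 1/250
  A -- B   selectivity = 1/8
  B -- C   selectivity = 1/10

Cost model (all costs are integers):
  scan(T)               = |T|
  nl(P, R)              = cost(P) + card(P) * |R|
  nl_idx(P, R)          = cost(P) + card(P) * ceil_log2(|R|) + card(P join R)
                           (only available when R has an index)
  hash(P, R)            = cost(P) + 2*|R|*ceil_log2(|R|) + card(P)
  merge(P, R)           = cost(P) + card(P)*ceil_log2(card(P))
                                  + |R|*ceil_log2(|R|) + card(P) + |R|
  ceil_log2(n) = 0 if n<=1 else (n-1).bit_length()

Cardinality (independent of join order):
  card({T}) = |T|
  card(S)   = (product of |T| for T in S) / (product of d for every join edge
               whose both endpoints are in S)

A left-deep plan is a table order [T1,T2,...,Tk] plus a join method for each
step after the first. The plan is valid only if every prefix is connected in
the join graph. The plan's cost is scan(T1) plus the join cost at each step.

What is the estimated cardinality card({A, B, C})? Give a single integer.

12500

Tables in S: A(50), B(80), C(250)
Edges inside S: A-B(d=8), B-C(d=10)
numerator = 50 * 80 * 250 = 1000000
denominator = 8 * 10 = 80
card(S) = 1000000 / 80 = 12500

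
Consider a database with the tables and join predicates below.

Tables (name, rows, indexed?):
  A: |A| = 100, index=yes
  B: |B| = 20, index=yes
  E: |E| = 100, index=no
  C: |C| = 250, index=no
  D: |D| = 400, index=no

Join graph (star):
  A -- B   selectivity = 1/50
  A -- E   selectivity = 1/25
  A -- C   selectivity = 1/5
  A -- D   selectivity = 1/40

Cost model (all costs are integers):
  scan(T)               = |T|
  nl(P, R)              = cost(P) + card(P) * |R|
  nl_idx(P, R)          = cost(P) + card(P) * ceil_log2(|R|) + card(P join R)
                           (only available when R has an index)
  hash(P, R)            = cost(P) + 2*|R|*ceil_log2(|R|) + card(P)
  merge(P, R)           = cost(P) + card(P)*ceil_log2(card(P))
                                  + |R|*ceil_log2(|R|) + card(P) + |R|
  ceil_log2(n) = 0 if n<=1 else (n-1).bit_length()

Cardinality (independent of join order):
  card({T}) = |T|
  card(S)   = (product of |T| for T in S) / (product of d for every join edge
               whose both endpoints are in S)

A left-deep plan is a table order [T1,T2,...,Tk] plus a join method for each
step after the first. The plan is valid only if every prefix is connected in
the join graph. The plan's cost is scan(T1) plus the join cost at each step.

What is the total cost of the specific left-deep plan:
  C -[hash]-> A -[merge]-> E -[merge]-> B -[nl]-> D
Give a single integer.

3592820

step 1: scan C: cost=250, card=250
step 2: join A via hash
    card(P join A) = 250*100/(5) = 5000
    cost = 250 + 2*100*7 + 250 = 1900
step 3: join E via merge
    card(P join E) = 5000*100/(25) = 20000
    cost = 1900 + 5000*13 + 100*7 + 5000 + 100 = 72700
step 4: join B via merge
    card(P join B) = 20000*20/(50) = 8000
    cost = 72700 + 20000*15 + 20*5 + 20000 + 20 = 392820
step 5: join D via nl
    card(P join D) = 8000*400/(40) = 80000
    cost = 392820 + 8000*400 = 3592820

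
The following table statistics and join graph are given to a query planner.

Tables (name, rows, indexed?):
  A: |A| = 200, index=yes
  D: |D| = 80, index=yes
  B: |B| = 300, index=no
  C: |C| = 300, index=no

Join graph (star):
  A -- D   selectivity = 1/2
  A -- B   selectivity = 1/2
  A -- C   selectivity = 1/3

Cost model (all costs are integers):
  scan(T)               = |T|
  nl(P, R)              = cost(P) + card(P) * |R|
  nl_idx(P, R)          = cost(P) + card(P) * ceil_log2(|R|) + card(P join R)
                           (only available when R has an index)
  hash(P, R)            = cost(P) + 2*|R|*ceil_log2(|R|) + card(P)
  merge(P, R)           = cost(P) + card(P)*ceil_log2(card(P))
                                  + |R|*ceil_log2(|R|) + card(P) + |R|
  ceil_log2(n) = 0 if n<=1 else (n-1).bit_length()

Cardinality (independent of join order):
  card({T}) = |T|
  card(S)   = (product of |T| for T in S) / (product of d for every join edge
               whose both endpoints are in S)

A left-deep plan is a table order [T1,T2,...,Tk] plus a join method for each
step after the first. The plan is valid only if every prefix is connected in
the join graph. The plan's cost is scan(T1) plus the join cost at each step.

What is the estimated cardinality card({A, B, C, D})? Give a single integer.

Tables in S: A(200), B(300), C(300), D(80)
Edges inside S: A-D(d=2), A-B(d=2), A-C(d=3)
numerator = 200 * 300 * 300 * 80 = 1440000000
denominator = 2 * 2 * 3 = 12
card(S) = 1440000000 / 12 = 120000000

120000000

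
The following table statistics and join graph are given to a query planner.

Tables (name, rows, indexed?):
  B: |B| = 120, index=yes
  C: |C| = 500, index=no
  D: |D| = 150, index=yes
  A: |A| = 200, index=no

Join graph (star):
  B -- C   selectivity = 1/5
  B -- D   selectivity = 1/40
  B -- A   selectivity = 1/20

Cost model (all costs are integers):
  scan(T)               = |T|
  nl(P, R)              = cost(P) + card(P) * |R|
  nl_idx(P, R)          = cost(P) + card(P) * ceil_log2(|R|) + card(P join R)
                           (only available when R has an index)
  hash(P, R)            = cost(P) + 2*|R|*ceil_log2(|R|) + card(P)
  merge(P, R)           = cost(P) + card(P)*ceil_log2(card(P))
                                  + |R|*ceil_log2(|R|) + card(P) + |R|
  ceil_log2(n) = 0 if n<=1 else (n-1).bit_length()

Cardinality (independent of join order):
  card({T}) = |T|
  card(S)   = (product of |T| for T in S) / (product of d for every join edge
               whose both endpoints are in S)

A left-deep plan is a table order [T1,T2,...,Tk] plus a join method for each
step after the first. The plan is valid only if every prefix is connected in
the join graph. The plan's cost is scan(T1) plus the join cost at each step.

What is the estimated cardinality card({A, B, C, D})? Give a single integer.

Tables in S: A(200), B(120), C(500), D(150)
Edges inside S: B-C(d=5), B-D(d=40), B-A(d=20)
numerator = 200 * 120 * 500 * 150 = 1800000000
denominator = 5 * 40 * 20 = 4000
card(S) = 1800000000 / 4000 = 450000

450000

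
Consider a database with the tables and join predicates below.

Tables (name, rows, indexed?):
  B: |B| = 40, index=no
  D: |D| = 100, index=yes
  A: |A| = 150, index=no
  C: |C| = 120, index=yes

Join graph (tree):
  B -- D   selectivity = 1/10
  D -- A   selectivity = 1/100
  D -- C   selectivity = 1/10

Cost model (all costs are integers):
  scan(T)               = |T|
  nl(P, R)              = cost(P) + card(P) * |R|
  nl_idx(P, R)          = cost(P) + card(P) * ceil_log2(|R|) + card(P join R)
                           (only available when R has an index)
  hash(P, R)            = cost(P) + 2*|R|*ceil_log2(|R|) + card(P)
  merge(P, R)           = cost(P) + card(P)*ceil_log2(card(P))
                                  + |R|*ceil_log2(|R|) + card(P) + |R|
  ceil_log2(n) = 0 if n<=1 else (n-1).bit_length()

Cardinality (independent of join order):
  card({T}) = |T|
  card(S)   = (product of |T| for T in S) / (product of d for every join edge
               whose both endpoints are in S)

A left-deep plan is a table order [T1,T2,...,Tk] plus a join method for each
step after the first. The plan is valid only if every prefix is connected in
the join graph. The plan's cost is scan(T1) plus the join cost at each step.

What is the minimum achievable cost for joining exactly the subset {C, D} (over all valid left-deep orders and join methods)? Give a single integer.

1640

Selinger DP over subsets of {C,D}:
  {D}: scan cost=100, card=100
  {C}: scan cost=120, card=120
  {CD}: card=1200; try (D,hash)→1640, (C,merge)→1860, (D,merge)→1880, (C,hash)→1880, (C,nl_idx)→2000, (D,nl_idx)→2160 …(+2); best=1640 via (D,hash)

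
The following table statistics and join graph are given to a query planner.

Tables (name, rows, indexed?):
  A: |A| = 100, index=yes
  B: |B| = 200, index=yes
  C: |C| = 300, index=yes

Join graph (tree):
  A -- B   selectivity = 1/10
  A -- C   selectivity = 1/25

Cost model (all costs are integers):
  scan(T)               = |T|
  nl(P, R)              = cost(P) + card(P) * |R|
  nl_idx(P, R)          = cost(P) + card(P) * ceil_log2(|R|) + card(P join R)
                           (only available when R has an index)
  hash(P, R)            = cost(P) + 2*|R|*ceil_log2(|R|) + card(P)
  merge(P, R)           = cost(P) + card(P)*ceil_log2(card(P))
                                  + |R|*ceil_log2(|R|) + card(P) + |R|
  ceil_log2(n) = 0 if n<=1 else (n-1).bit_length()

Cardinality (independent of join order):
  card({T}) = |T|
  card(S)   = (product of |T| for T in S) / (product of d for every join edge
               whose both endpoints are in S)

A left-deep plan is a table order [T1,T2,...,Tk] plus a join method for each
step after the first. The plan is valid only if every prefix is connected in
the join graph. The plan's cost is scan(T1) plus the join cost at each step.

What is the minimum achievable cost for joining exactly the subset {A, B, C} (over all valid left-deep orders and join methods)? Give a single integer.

Selinger DP over subsets of {A,B,C}:
  {A}: scan cost=100, card=100
  {B}: scan cost=200, card=200
  {C}: scan cost=300, card=300
  {AB}: card=2000; try (A,hash)→1800, (B,merge)→2700, (A,merge)→2800, (B,nl_idx)→2900, (B,hash)→3400, (A,nl_idx)→3600 …(+2); best=1800 via (A,hash)
  {AC}: card=1200; try (A,hash)→2000, (C,nl_idx)→2200, (A,nl_idx)→3600, (C,merge)→3900, (A,merge)→4100, (C,hash)→5600 …(+2); best=2000 via (A,hash)
  {ABC}: card=24000; try (B,hash)→6400, (C,hash)→9200, (B,merge)→18200, (C,merge)→28800, (B,nl_idx)→35600, (C,nl_idx)→43800 …(+2); best=6400 via (B,hash)

6400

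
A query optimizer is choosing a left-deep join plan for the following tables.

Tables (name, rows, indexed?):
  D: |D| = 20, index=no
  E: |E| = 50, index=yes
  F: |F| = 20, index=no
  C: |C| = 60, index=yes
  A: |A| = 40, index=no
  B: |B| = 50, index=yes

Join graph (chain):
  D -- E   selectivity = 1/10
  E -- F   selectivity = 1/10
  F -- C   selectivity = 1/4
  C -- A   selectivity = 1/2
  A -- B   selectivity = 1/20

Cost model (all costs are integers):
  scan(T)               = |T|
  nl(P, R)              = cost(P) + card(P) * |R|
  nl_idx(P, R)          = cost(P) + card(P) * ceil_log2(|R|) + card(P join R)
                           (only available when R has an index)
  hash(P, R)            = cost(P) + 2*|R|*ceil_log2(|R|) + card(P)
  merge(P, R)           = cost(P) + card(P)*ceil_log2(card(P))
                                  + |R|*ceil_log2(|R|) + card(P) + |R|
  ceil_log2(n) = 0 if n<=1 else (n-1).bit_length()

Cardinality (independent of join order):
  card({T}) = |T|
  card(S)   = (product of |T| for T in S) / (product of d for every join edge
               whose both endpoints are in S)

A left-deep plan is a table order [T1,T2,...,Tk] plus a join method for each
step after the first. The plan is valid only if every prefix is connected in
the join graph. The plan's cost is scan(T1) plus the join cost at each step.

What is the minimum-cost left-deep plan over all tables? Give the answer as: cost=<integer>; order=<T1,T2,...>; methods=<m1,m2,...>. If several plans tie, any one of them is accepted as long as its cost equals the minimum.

Selinger DP (subsets sized 1..n):
  {D}: scan cost=20, card=20
  {E}: scan cost=50, card=50
  {F}: scan cost=20, card=20
  {C}: scan cost=60, card=60
  {A}: scan cost=40, card=40
  {B}: scan cost=50, card=50
  {DE}: card=100; try (E,nl_idx)→240, (D,hash)→300, (E,merge)→490, (D,merge)→520, (E,hash)→640, (E,nl)→1020 …(+1); best=240 via (E,nl_idx)
  {EF}: card=100; try (E,nl_idx)→240, (F,hash)→300, (E,merge)→490, (F,merge)→520, (E,hash)→640, (E,nl)→1020 …(+1); best=240 via (E,nl_idx)
  {CF}: card=300; try (F,hash)→320, (C,nl_idx)→440, (C,merge)→560, (F,merge)→600, (C,hash)→760, (C,nl)→1220 …(+1); best=320 via (F,hash)
  {AC}: card=1200; try (A,hash)→600, (C,merge)→740, (A,merge)→760, (C,hash)→800, (C,nl_idx)→1480, (C,nl)→2440 …(+1); best=600 via (A,hash)
  {AB}: card=100; try (B,nl_idx)→380, (A,hash)→580, (B,merge)→670, (B,hash)→680, (A,merge)→680, (B,nl)→2040 …(+1); best=380 via (B,nl_idx)
  {DEF}: card=200; try (F,hash)→540, (D,hash)→540, (F,merge)→1160, (D,merge)→1160, (F,nl)→2240, (D,nl)→2240; best=540 via (F,hash)
  {CEF}: card=1500; try (C,hash)→1060, (E,hash)→1220, (C,merge)→1460, (C,nl_idx)→2340, (E,nl_idx)→3620, (E,merge)→3670 …(+2); best=1060 via (C,hash)
  {ACF}: card=6000; try (A,hash)→1100, (F,hash)→2000, (A,merge)→3600, (A,nl)→12320, (F,merge)→15120, (F,nl)→24600; best=1100 via (A,hash)
  {ABC}: card=3000; try (C,hash)→1200, (C,merge)→1600, (B,hash)→2400, (C,nl_idx)→3980, (C,nl)→6380, (B,nl_idx)→10800 …(+2); best=1200 via (C,hash)
  {CDEF}: card=3000; try (C,hash)→1460, (D,hash)→2760, (C,merge)→2760, (C,nl_idx)→4740, (C,nl)→12540, (D,merge)→19180 …(+1); best=1460 via (C,hash)
  {ACEF}: card=30000; try (A,hash)→3040, (E,hash)→7700, (A,merge)→19340, (A,nl)→61060, (E,nl_idx)→67100, (E,merge)→85450 …(+1); best=3040 via (A,hash)
  {ABCF}: card=15000; try (F,hash)→4400, (B,hash)→7700, (F,merge)→40320, (B,nl_idx)→52100, (F,nl)→61200, (B,merge)→85450 …(+1); best=4400 via (F,hash)
  {ACDEF}: card=60000; try (A,hash)→4940, (D,hash)→33240, (A,merge)→40740, (A,nl)→121460, (D,merge)→483160, (D,nl)→603040; best=4940 via (A,hash)
  {ABCEF}: card=75000; try (E,hash)→20000, (B,hash)→33640, (E,nl_idx)→169400, (E,merge)→229750, (B,nl_idx)→258040, (B,merge)→483390 …(+2); best=20000 via (E,hash)
  {ABCDEF}: card=150000; try (B,hash)→65540, (D,hash)→95200, (B,nl_idx)→514940, (B,merge)→1025290, (D,merge)→1370120, (D,nl)→1520000 …(+1); best=65540 via (B,hash)

cost=65540; order=D,E,F,C,A,B; methods=nl_idx,hash,hash,hash,hash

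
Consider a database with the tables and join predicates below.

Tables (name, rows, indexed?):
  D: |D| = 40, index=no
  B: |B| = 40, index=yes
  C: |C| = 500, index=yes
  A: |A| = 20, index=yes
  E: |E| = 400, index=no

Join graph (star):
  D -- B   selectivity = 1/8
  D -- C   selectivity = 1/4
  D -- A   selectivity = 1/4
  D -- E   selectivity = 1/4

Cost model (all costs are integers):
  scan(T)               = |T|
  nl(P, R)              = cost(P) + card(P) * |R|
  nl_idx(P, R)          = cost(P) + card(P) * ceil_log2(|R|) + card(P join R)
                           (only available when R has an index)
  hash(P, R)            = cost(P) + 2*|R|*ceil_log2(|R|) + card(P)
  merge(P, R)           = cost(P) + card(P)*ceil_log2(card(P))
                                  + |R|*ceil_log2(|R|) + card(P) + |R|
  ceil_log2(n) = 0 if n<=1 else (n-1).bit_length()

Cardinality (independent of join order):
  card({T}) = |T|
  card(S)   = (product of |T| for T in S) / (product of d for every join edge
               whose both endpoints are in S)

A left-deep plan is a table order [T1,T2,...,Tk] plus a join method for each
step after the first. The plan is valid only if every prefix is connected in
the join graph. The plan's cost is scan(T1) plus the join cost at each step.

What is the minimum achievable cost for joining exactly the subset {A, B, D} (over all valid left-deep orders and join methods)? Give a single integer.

880

Selinger DP over subsets of {A,B,D}:
  {D}: scan cost=40, card=40
  {B}: scan cost=40, card=40
  {A}: scan cost=20, card=20
  {BD}: card=200; try (B,nl_idx)→480, (D,hash)→560, (B,hash)→560, (D,merge)→600, (B,merge)→600, (D,nl)→1640 …(+1); best=480 via (B,nl_idx)
  {AD}: card=200; try (A,hash)→280, (D,merge)→420, (A,merge)→440, (A,nl_idx)→440, (D,hash)→520, (D,nl)→820 …(+1); best=280 via (A,hash)
  {ABD}: card=1000; try (A,hash)→880, (B,hash)→960, (B,merge)→2360, (A,merge)→2400, (B,nl_idx)→2480, (A,nl_idx)→2480 …(+2); best=880 via (A,hash)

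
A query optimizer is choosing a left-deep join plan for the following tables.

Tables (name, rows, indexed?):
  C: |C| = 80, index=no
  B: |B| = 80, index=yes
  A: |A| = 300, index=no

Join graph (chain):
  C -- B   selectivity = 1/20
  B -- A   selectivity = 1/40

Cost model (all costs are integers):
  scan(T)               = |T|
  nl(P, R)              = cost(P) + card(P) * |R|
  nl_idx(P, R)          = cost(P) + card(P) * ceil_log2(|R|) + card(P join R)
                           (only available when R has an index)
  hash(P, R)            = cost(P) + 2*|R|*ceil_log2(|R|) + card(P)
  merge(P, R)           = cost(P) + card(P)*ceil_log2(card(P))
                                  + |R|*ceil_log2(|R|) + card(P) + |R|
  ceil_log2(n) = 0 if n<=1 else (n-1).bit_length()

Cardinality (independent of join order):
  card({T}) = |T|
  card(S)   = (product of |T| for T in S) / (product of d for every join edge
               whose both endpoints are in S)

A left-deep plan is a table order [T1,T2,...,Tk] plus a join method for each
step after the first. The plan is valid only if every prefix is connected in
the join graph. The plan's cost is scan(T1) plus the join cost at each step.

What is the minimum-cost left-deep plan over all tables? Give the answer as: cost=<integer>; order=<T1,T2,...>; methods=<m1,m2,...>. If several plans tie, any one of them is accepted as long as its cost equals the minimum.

cost=3440; order=A,B,C; methods=hash,hash

Selinger DP (subsets sized 1..n):
  {C}: scan cost=80, card=80
  {B}: scan cost=80, card=80
  {A}: scan cost=300, card=300
  {BC}: card=320; try (B,nl_idx)→960, (C,hash)→1280, (B,hash)→1280, (C,merge)→1360, (B,merge)→1360, (C,nl)→6480 …(+1); best=960 via (B,nl_idx)
  {AB}: card=600; try (B,hash)→1720, (B,nl_idx)→3000, (A,merge)→3720, (B,merge)→3940, (A,hash)→5560, (A,nl)→24080 …(+1); best=1720 via (B,hash)
  {ABC}: card=2400; try (C,hash)→3440, (A,hash)→6680, (A,merge)→7160, (C,merge)→8960, (C,nl)→49720, (A,nl)→96960; best=3440 via (C,hash)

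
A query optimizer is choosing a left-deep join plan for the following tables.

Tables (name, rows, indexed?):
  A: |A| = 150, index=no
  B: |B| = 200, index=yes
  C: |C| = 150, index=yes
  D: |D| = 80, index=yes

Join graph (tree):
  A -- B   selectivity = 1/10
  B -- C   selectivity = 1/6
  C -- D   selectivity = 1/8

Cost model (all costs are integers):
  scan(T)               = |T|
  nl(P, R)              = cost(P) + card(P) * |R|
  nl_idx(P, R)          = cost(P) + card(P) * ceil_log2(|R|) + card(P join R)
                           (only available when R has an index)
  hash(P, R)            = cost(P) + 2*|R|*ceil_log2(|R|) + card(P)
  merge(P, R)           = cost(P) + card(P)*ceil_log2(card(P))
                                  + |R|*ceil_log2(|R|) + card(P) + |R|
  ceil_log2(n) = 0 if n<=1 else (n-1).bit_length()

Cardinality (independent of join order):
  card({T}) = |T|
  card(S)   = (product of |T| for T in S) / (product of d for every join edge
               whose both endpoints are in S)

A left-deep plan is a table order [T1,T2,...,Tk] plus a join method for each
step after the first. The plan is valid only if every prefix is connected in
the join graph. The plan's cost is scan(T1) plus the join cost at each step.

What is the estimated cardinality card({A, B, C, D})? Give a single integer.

Tables in S: A(150), B(200), C(150), D(80)
Edges inside S: A-B(d=10), B-C(d=6), C-D(d=8)
numerator = 150 * 200 * 150 * 80 = 360000000
denominator = 10 * 6 * 8 = 480
card(S) = 360000000 / 480 = 750000

750000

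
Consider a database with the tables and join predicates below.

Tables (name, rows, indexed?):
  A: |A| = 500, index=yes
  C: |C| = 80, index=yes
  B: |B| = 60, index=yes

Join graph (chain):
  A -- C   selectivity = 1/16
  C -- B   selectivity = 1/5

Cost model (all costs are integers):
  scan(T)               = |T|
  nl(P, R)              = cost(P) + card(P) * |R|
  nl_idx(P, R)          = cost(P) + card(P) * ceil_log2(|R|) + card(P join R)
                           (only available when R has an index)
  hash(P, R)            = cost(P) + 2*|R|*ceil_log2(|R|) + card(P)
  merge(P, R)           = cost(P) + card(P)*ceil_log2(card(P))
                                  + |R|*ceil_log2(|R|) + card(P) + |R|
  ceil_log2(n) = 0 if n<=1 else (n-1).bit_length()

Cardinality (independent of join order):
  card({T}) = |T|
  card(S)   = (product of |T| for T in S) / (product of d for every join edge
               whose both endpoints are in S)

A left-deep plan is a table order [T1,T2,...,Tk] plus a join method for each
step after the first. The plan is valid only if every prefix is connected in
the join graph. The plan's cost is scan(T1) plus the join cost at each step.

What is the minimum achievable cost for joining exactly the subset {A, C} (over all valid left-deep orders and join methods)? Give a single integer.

Selinger DP over subsets of {A,C}:
  {A}: scan cost=500, card=500
  {C}: scan cost=80, card=80
  {AC}: card=2500; try (C,hash)→2120, (A,nl_idx)→3300, (A,merge)→5720, (C,merge)→6140, (C,nl_idx)→6500, (A,hash)→9160 …(+2); best=2120 via (C,hash)

2120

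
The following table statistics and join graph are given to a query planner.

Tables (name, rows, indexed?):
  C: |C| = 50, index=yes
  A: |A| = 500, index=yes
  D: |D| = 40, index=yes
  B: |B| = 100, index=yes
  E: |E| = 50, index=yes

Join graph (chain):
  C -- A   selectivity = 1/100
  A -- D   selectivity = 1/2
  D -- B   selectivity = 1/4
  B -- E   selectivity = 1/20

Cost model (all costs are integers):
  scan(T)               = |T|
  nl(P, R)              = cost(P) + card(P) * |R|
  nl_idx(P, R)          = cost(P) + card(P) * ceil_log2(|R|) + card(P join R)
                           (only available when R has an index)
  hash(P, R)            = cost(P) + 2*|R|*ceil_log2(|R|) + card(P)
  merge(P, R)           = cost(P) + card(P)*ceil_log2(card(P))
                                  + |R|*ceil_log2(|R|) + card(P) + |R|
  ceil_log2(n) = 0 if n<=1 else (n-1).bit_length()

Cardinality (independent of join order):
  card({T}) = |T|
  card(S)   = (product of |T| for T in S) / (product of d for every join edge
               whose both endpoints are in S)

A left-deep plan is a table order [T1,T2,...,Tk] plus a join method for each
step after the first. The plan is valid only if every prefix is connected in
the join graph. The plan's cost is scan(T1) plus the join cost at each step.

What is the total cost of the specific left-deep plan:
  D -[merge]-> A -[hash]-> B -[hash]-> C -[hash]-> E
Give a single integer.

392920

step 1: scan D: cost=40, card=40
step 2: join A via merge
    card(P join A) = 40*500/(2) = 10000
    cost = 40 + 40*6 + 500*9 + 40 + 500 = 5320
step 3: join B via hash
    card(P join B) = 10000*100/(4) = 250000
    cost = 5320 + 2*100*7 + 10000 = 16720
step 4: join C via hash
    card(P join C) = 250000*50/(100) = 125000
    cost = 16720 + 2*50*6 + 250000 = 267320
step 5: join E via hash
    card(P join E) = 125000*50/(20) = 312500
    cost = 267320 + 2*50*6 + 125000 = 392920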